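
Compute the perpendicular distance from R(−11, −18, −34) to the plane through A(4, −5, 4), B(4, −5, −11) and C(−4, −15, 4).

AB = (0, 0, −15) and AC = (−8, −10, 0), so a normal is n = AB × AC = (−150, 120, 0).
Then n·(−11, −18, −34) − (−1200) = 690.
|n| = √(22500 + 14400 + 0) = 30√41, so the distance is |690|/(30√41) = 23/√41.

23/√41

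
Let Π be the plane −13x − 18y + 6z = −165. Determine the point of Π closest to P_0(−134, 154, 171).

n = (−13, −18, 6), |n|² = 529, and n·P_0 − (-165) = 161.
t = 161/529 = 7/23, so the foot is P_0 − t·n = (−134, 154, 171) − (7/23)·(−13, −18, 6) = (−2991/23, 3668/23, 3891/23).

(-2991/23, 3668/23, 3891/23)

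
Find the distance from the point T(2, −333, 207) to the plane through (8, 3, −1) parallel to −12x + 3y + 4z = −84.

8

Parallel planes share the normal n = (−12, 3, 4); since (8, 3, −1) lies on the plane, its equation is −12x + 3y + 4z = -91.
Then n·(2, −333, 207) − (−91) = −104.
|n| = √(144 + 9 + 16) = 13, so the distance is |-104|/13 = 8.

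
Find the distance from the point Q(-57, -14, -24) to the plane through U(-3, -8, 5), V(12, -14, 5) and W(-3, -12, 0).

UV = (15, -6, 0) and UW = (0, -4, -5), so a normal is n = UV × UW = (30, 75, -60).
Then n·(-57, -14, -24) - (-990) = -330.
|n| = √(900 + 5625 + 3600) = 45√5, so the distance is |-330|/(45√5) = 22√5/15.

22√5/15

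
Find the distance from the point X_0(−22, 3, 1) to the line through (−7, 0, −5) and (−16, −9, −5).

3√22

A direction vector is d = (−9, −9, 0).
AP = (−15, 3, 6); AP·d = 108, |AP|² = 270, |d|² = 162.
distance² = |AP|² − (AP·d)²/|d|² = 270 − 11664/162 = 198, so the distance is 3√22.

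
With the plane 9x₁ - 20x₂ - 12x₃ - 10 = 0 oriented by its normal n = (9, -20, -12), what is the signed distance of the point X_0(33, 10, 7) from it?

3/25

n·X_0 − 10 = 3.
|n| = 25, so the signed distance is 3/25.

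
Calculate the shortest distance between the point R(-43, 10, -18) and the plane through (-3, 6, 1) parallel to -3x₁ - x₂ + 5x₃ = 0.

21/√35

Parallel planes share the normal n = (-3, -1, 5); since (-3, 6, 1) lies on the plane, its equation is -3x₁ - x₂ + 5x₃ = 8.
Then n·(-43, 10, -18) - 8 = 21.
|n| = √(9 + 1 + 25) = √35, so the distance is |21|/√35 = 21/√35.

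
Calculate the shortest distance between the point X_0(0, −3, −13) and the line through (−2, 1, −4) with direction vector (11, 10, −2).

Direction vector d = (11, 10, −2).
AP = (2, −4, −9), and AP × d = (98, −95, 64).
|AP × d|² = 22725 and |d|² = 225, so the distance is √(22725/225) = √101.

√101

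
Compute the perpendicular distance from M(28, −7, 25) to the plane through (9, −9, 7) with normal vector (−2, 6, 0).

The plane has equation n·(r − (9, −9, 7)) = 0, i.e. n·r = -72.
d = |(-2)·28 + 6·(-7) − (-72)| / √(4 + 36 + 0) = |-26| / (2√10) = 13√10/10.

13/√10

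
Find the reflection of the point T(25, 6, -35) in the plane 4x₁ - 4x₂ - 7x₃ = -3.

With n = (4, -4, -7), the signed offset is (n·T − (-3))/|n|² = 324/81 = 4.
T' = T − 2t·n = (25, 6, -35) − 8·(4, -4, -7) = (-7, 38, 21).

(-7, 38, 21)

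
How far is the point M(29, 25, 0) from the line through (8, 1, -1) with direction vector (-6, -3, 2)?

Direction vector d = (-6, -3, 2).
AP = (21, 24, 1), and AP × d = (51, -48, 81).
|AP × d|² = 11466 and |d|² = 49, so the distance is √(11466/49) = √234 = 3√26.

3√26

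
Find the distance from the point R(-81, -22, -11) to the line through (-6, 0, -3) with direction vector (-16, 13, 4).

√4409

Direction vector d = (-16, 13, 4).
AP = (-75, -22, -8); AP·d = 882, |AP|² = 6173, |d|² = 441.
distance² = |AP|² − (AP·d)²/|d|² = 6173 − 777924/441 = 4409, so the distance is √4409.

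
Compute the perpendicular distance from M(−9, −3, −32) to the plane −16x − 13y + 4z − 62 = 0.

n = (−16, −13, 4); n·P − 62 = -7; |n| = 21; distance = 7/21 = 1/3.

1/3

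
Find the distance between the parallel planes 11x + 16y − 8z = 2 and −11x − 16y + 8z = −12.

Divide the second equation by -1 to match normals: 11x + 16y − 8z = 12.
With common normal n = (11, 16, −8) (|n| = 21), the distance is |2 − 12|/|n| = 10/21.

10/21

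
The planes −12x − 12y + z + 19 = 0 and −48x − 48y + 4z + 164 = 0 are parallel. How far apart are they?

Divide the second equation by 4 to match normals: −12x − 12y + z = -41.
With common normal n = (−12, −12, 1) (|n| = 17), the distance is |(-19) − (-41)|/|n| = 22/17.

22/17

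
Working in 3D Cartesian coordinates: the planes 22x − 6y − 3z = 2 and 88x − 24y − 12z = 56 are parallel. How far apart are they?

Divide the second equation by 4 to match normals: 22x − 6y − 3z = 14.
Both planes have normal n = (22, −6, −3), |n| = 23. Any point on the first plane is at distance |14 − 2|/|n| = 12/23 from the second.

12/23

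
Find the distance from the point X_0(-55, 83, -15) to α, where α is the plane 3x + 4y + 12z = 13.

Normal vector n = (3, 4, 12), and n·(-55, 83, -15) - 13 = -26.
|n| = √(9 + 16 + 144) = 13, so the distance is |-26|/13 = 2.

2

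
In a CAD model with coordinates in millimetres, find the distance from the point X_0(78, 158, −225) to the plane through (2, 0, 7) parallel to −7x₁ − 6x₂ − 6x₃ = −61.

Parallel planes share the normal n = (−7, −6, −6); since (2, 0, 7) lies on the plane, its equation is −7x₁ − 6x₂ − 6x₃ = -56.
Then n·(78, 158, −225) − (−56) = −88.
|n| = √(49 + 36 + 36) = 11, so the distance is |-88|/11 = 8.

8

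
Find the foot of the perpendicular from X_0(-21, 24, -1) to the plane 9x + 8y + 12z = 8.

n = (9, 8, 12), |n|² = 289, and n·X_0 − 8 = -17.
t = -17/289 = -1/17, so the foot is X_0 − t·n = (-21, 24, -1) − (-1/17)·(9, 8, 12) = (-348/17, 416/17, -5/17).

(-348/17, 416/17, -5/17)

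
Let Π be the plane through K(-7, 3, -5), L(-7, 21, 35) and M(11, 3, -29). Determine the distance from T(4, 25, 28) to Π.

KL = (0, 18, 40) and KM = (18, 0, -24), so a normal is n = KL × KM = (-432, 720, -324).
Then n·(4, 25, 28) - 6804 = 396.
|n| = √(186624 + 518400 + 104976) = 900, so the distance is |396|/900 = 11/25.

11/25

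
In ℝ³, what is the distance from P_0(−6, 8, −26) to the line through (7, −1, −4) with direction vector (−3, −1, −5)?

√174

Direction vector d = (−3, −1, −5).
AP = (−13, 9, −22); AP·d = 140, |AP|² = 734, |d|² = 35.
distance² = |AP|² − (AP·d)²/|d|² = 734 − 19600/35 = 174, so the distance is √174.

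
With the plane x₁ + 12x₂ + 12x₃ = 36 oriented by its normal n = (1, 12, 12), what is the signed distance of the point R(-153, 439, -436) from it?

-9

n·R − 36 = -153.
|n| = 17, so the signed distance is -153/17 = -9.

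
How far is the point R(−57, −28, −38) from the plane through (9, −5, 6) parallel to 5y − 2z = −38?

27/√29

Parallel planes share the normal n = (0, 5, −2); since (9, −5, 6) lies on the plane, its equation is 5y − 2z = -37.
Then n·(−57, −28, −38) − (−37) = −27.
|n| = √(0 + 25 + 4) = √29, so the distance is |-27|/√29 = 27/√29.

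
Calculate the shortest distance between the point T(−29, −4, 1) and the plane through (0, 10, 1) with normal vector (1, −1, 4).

5√2/2

The plane has equation n·(r − (0, 10, 1)) = 0, i.e. n·r = -6.
Then n·(−29, −4, 1) − (−6) = −15.
|n| = √(1 + 1 + 16) = 3√2, so the distance is |-15|/(3√2) = 5√2/2.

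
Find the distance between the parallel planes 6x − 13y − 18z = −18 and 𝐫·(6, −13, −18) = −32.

14/23

With common normal n = (6, −13, −18) (|n| = 23), the distance is |(-18) − (-32)|/|n| = 14/23.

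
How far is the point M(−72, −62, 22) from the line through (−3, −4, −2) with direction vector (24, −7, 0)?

Direction vector d = (24, −7, 0).
AP = (−69, −58, 24); AP·d = -1250, |AP|² = 8701, |d|² = 625.
distance² = |AP|² − (AP·d)²/|d|² = 8701 − 1562500/625 = 6201, so the distance is 3√689.

3√689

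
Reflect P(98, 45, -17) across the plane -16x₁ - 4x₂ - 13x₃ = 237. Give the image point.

n = (-16, -4, -13), |n|² = 441, n·P − 237 = -1764, so t = -1764/441 = -4.
Foot F = P − (-4)·n = (34, 29, -69); the reflection is 2F − P = (-30, 13, -121).

(-30, 13, -121)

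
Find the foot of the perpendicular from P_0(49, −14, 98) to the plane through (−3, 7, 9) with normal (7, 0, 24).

(21, -14, 2)

n = (7, 0, 24), |n|² = 625, and n·P_0 − 195 = 2500.
t = 2500/625 = 4, so the foot is P_0 − t·n = (49, −14, 98) − 4·(7, 0, 24) = (21, −14, 2).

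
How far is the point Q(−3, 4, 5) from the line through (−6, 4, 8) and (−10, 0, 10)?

3

A direction vector is d = (−4, −4, 2).
AP = (3, 0, −3), and AP × d = (−12, 6, −12).
|AP × d|² = 324 and |d|² = 36, so the distance is √(324/36) = √9 = 3.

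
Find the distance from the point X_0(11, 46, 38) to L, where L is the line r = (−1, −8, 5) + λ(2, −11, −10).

Direction vector d = (2, −11, −10).
AP = (12, 54, 33); AP·d = -900, |AP|² = 4149, |d|² = 225.
distance² = |AP|² − (AP·d)²/|d|² = 4149 − 810000/225 = 549, so the distance is 3√61.

3√61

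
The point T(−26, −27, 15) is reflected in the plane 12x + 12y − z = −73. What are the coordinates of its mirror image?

(22, 21, 11)

With n = (12, 12, −1), the signed offset is (n·T − (-73))/|n|² = -578/289 = -2.
T' = T − 2t·n = (−26, −27, 15) − (-4)·(12, 12, −1) = (22, 21, 11).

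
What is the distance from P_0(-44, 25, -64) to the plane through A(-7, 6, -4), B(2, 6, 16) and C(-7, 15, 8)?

AB = (9, 0, 20) and AC = (0, 9, 12), so a normal is n = AB × AC = (-180, -108, 81).
d = |(-180)·(-44) + (-108)·25 + 81·(-64) − 288| / √(32400 + 11664 + 6561) = |-252| / 225 = 28/25.

28/25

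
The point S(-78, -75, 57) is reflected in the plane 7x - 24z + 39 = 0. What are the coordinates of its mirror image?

(-36, -75, -87)

n = (7, 0, -24), |n|² = 625, n·S − (-39) = -1875, so t = -1875/625 = -3.
Foot F = S − (-3)·n = (-57, -75, -15); the reflection is 2F − S = (-36, -75, -87).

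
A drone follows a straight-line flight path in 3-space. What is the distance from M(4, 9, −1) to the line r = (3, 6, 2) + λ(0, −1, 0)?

√10

Direction vector d = (0, −1, 0).
AP = (1, 3, −3); AP·d = -3, |AP|² = 19, |d|² = 1.
distance² = |AP|² − (AP·d)²/|d|² = 19 − 9/1 = 10, so the distance is √10.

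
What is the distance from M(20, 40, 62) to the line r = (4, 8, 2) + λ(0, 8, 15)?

16

Direction vector d = (0, 8, 15).
AP = (16, 32, 60); AP·d = 1156, |AP|² = 4880, |d|² = 289.
distance² = |AP|² − (AP·d)²/|d|² = 4880 − 1336336/289 = 256, so the distance is 16.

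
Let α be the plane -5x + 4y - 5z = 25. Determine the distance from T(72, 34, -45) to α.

Normal vector n = (-5, 4, -5), and n·(72, 34, -45) - 25 = -24.
|n| = √(25 + 16 + 25) = √66, so the distance is |-24|/√66 = 4√66/11.

24/√66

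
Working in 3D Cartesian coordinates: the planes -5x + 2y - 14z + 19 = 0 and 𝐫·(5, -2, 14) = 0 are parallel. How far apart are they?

Divide the second equation by -1 to match normals: -5x + 2y - 14z = 0.
Both planes have normal n = (-5, 2, -14), |n| = 15. Any point on the first plane is at distance |0 − (-19)|/|n| = 19/15 from the second.

19/15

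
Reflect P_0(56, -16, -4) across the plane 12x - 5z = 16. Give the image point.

(-40, -16, 36)

n = (12, 0, -5), |n|² = 169, n·P_0 − 16 = 676, so t = 676/169 = 4.
Foot F = P_0 − 4·n = (8, -16, 16); the reflection is 2F − P_0 = (-40, -16, 36).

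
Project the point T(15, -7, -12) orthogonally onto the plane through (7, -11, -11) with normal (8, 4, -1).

(7, -11, -11)

The perpendicular from T has direction n = (8, 4, -1): r = (15, -7, -12) + μ(8, 4, -1).
Substitute into the plane: n·(T + μn) = 23 gives 104 + 81μ = 23, so μ = -1.
Foot = (15, -7, -12) + (-1)·(8, 4, -1) = (7, -11, -11).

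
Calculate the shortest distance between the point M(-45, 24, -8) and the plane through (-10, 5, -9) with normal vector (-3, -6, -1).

The plane has equation n·(r − (-10, 5, -9)) = 0, i.e. n·r = 9.
Then n·(-45, 24, -8) - 9 = -10.
|n| = √(9 + 36 + 1) = √46, so the distance is |-10|/√46 = 10/√46.

10/√46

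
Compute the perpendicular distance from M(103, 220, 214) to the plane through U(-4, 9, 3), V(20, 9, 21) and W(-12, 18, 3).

UV = (24, 0, 18) and UW = (-8, 9, 0), so a normal is n = UV × UW = (-162, -144, 216).
Then n·(103, 220, 214) - 0 = -2142.
|n| = √(26244 + 20736 + 46656) = 306, so the distance is |-2142|/306 = 7.

7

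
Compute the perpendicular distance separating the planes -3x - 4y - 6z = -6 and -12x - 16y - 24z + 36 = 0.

3√61/61

Divide the second equation by 4 to match normals: -3x - 4y - 6z = -9.
With common normal n = (-3, -4, -6) (|n| = √61), the distance is |(-6) − (-9)|/|n| = 3/√61.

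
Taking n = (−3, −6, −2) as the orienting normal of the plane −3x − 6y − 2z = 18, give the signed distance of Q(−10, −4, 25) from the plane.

n·Q − 18 = -14.
|n| = 7, so the signed distance is -14/7 = -2.

-2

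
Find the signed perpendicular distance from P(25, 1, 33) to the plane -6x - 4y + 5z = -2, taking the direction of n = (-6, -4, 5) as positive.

13√77/77

n·P − (-2) = 13.
|n| = √77, so the signed distance is 13√77/77.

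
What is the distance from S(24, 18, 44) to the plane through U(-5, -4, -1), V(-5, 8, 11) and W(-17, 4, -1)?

UV = (0, 12, 12) and UW = (-12, 8, 0), so a normal is n = UV × UW = (-96, -144, 144).
d = |(-96)·24 + (-144)·18 + 144·44 − 912| / √(9216 + 20736 + 20736) = |528| / (48√22) = √22/2.

11/√22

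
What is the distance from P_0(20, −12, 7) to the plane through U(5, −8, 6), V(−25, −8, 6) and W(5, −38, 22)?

1

UV = (−30, 0, 0) and UW = (0, −30, 16), so a normal is n = UV × UW = (0, 480, 900).
Then n·(20, −12, 7) − 1560 = −1020.
|n| = √(0 + 230400 + 810000) = 1020, so the distance is |-1020|/1020 = 1.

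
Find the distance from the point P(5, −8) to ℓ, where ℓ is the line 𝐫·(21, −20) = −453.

The normal to the line is n = (21, −20) with |n| = 29.
|n·P − (-453)| = |265 − (-453)| = 718, so the distance is 718/29.

718/29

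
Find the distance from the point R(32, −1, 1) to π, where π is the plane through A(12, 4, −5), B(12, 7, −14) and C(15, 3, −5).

AB = (0, 3, −9) and AC = (3, −1, 0), so a normal is n = AB × AC = (−9, −27, −9).
n = (−9, −27, −9); n·P − (-171) = -99; |n| = 9√11; distance = 99/(9√11) = √11.

√11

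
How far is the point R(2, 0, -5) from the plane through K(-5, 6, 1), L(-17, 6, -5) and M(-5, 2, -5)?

1/√14

KL = (-12, 0, -6) and KM = (0, -4, -6), so a normal is n = KL × KM = (-24, -72, 48).
d = |(-24)·2 + (-72)·0 + 48·(-5) − (-264)| / √(576 + 5184 + 2304) = |-24| / (24√14) = 1/√14.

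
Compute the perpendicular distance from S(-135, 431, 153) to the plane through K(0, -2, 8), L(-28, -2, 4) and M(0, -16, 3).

KL = (-28, 0, -4) and KM = (0, -14, -5), so a normal is n = KL × KM = (-56, -140, 392).
n = (-56, -140, 392); n·P − 3416 = 3780; |n| = 420; distance = 3780/420 = 9.

9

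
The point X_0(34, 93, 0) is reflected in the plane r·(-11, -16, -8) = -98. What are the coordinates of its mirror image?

With n = (-11, -16, -8), the signed offset is (n·X_0 − (-98))/|n|² = -1764/441 = -4.
X_0' = X_0 − 2t·n = (34, 93, 0) − (-8)·(-11, -16, -8) = (-54, -35, -64).

(-54, -35, -64)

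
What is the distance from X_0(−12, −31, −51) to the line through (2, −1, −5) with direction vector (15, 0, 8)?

2√514

Direction vector d = (15, 0, 8).
AP = (−14, −30, −46), and AP × d = (−240, −578, 450).
|AP × d|² = 594184 and |d|² = 289, so the distance is √(594184/289) = √2056 = 2√514.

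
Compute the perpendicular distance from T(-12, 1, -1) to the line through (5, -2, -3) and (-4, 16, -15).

A direction vector is d = (-9, 18, -12).
AP = (-17, 3, 2), and AP × d = (-72, -222, -279).
|AP × d|² = 132309 and |d|² = 549, so the distance is √(132309/549) = √241.

√241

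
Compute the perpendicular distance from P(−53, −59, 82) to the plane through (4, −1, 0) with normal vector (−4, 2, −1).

10√21/7

The plane has equation n·(r − (4, −1, 0)) = 0, i.e. n·r = -18.
d = |(-4)·(-53) + 2·(-59) + (-1)·82 − (-18)| / √(16 + 4 + 1) = |30| / √21 = 30/√21.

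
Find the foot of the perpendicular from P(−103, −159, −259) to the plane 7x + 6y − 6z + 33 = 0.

(-1077/11, -1701/11, -2897/11)

The perpendicular from P has direction n = (7, 6, −6): r = (−103, −159, −259) + μ(7, 6, −6).
Substitute into the plane: n·(P + μn) = -33 gives -121 + 121μ = -33, so μ = 8/11.
Foot = (−103, −159, −259) + (8/11)·(7, 6, −6) = (−1077/11, −1701/11, −2897/11).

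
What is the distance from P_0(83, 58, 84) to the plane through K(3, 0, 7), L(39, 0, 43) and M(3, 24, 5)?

22/17

KL = (36, 0, 36) and KM = (0, 24, −2), so a normal is n = KL × KM = (−864, 72, 864).
Then n·(83, 58, 84) − 3456 = 1584.
|n| = √(746496 + 5184 + 746496) = 1224, so the distance is |1584|/1224 = 22/17.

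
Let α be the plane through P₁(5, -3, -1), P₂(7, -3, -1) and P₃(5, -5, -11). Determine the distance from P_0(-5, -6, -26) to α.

10/√26

P₁P₂ = (2, 0, 0) and P₁P₃ = (0, -2, -10), so a normal is n = P₁P₂ × P₁P₃ = (0, 20, -4).
Then n·(-5, -6, -26) - (-56) = 40.
|n| = √(0 + 400 + 16) = 4√26, so the distance is |40|/(4√26) = 10/√26.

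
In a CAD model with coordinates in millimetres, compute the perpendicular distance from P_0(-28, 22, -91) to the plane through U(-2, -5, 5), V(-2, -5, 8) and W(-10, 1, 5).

UV = (0, 0, 3) and UW = (-8, 6, 0), so a normal is n = UV × UW = (-18, -24, 0).
n = (-18, -24, 0); n·P − 156 = -180; |n| = 30; distance = 180/30 = 6.

6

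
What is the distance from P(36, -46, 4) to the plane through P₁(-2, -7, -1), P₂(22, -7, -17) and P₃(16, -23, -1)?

13/17

P₁P₂ = (24, 0, -16) and P₁P₃ = (18, -16, 0), so a normal is n = P₁P₂ × P₁P₃ = (-256, -288, -384).
Then n·(36, -46, 4) - 2912 = -416.
|n| = √(65536 + 82944 + 147456) = 544, so the distance is |-416|/544 = 13/17.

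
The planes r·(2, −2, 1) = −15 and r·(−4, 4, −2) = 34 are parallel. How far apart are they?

Divide the second equation by -2 to match normals: 2x − 2y + z = -17.
Both planes have normal n = (2, −2, 1), |n| = 3. Any point on the first plane is at distance |(-17) − (-15)|/|n| = 2/3 from the second.

2/3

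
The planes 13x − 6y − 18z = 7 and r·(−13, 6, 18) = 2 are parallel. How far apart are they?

9/23

Divide the second equation by -1 to match normals: 13x − 6y − 18z = -2.
Both planes have normal n = (13, −6, −18), |n| = 23. Any point on the first plane is at distance |(-2) − 7|/|n| = 9/23 from the second.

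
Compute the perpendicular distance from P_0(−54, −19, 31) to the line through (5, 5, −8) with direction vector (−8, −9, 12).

3√106

Direction vector d = (−8, −9, 12).
AP = (−59, −24, 39), and AP × d = (63, 396, 339).
|AP × d|² = 275706 and |d|² = 289, so the distance is √(275706/289) = √954 = 3√106.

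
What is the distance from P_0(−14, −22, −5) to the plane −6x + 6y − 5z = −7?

16/√97

d = |(-6)·(-14) + 6·(-22) + (-5)·(-5) − (-7)| / √(36 + 36 + 25) = |-16| / √97 = 16√97/97.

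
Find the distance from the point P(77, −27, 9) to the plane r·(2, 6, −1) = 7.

24/√41

Normal vector n = (2, 6, −1), and n·(77, −27, 9) − 7 = −24.
|n| = √(4 + 36 + 1) = √41, so the distance is |-24|/√41 = 24√41/41.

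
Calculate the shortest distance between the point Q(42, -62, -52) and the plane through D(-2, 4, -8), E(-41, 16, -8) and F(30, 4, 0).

DE = (-39, 12, 0) and DF = (32, 0, 8), so a normal is n = DE × DF = (96, 312, -384).
Then n·(42, -62, -52) - 4128 = 528.
|n| = √(9216 + 97344 + 147456) = 504, so the distance is |528|/504 = 22/21.

22/21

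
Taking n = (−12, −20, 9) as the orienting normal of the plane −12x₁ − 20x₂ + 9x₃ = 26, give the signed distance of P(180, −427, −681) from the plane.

n·P − 26 = 225.
|n| = 25, so the signed distance is 225/25 = 9.

9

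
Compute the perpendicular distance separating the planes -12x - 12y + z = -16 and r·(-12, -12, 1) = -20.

Both planes have normal n = (-12, -12, 1), |n| = 17. Any point on the first plane is at distance |(-20) − (-16)|/|n| = 4/17 from the second.

4/17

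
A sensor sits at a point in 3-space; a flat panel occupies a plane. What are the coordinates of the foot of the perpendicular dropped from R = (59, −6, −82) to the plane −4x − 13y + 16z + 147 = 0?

The perpendicular from R has direction n = (−4, −13, 16): r = (59, −6, −82) + μ(−4, −13, 16).
Substitute into the plane: n·(R + μn) = -147 gives -1470 + 441μ = -147, so μ = 3.
Foot = (59, −6, −82) + 3·(−4, −13, 16) = (47, −45, −34).

(47, -45, -34)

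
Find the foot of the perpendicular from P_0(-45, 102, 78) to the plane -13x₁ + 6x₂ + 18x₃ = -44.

(20, 72, -12)

n = (-13, 6, 18), |n|² = 529, and n·P_0 − (-44) = 2645.
t = 2645/529 = 5, so the foot is P_0 − t·n = (-45, 102, 78) − 5·(-13, 6, 18) = (20, 72, -12).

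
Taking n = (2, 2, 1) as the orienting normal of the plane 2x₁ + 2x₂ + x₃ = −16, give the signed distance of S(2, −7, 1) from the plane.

n·S − (-16) = 7.
|n| = 3, so the signed distance is 7/3.

7/3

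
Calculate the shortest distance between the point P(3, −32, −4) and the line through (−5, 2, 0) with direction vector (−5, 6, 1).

2√61

Direction vector d = (−5, 6, 1).
AP = (8, −34, −4), and AP × d = (−10, 12, −122).
|AP × d|² = 15128 and |d|² = 62, so the distance is √(15128/62) = √244 = 2√61.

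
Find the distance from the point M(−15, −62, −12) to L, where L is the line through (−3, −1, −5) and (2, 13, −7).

√314

A direction vector is d = (5, 14, −2).
AP = (−12, −61, −7); AP·d = -900, |AP|² = 3914, |d|² = 225.
distance² = |AP|² − (AP·d)²/|d|² = 3914 − 810000/225 = 314, so the distance is √314.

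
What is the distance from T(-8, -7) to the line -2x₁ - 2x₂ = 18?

3√2

d = |(-2)·(-8) + (-2)·(-7) − 18| / √(4 + 4) = |12|/(2√2) = 3√2.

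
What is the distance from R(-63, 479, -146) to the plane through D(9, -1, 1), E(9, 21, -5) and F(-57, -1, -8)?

DE = (0, 22, -6) and DF = (-66, 0, -9), so a normal is n = DE × DF = (-198, 396, 1452).
d = |(-198)·(-63) + 396·479 + 1452·(-146) − (-726)| / √(39204 + 156816 + 2108304) = |-9108| / 1518 = 6.

6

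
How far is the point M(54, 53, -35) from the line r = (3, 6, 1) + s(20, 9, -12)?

Direction vector d = (20, 9, -12).
AP = (51, 47, -36), and AP × d = (-240, -108, -481).
|AP × d|² = 300625 and |d|² = 625, so the distance is √(300625/625) = √481.

√481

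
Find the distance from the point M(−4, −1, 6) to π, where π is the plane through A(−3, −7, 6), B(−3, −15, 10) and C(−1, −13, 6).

AB = (0, −8, 4) and AC = (2, −6, 0), so a normal is n = AB × AC = (24, 8, 16).
n = (24, 8, 16); n·P − (-32) = 24; |n| = 8√14; distance = 24/(8√14) = 3/√14.

3√14/14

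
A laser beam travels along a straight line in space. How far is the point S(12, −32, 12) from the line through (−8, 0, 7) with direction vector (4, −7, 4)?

3√17

Direction vector d = (4, −7, 4).
AP = (20, −32, 5); AP·d = 324, |AP|² = 1449, |d|² = 81.
distance² = |AP|² − (AP·d)²/|d|² = 1449 − 104976/81 = 153, so the distance is 3√17.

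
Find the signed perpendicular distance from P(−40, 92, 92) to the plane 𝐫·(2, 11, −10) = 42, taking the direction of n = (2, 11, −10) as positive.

-2

n·P − 42 = -30.
|n| = 15, so the signed distance is -30/15 = -2.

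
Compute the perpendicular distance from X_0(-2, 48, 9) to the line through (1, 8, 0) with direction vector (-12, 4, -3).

Direction vector d = (-12, 4, -3).
AP = (-3, 40, 9), and AP × d = (-156, -117, 468).
|AP × d|² = 257049 and |d|² = 169, so the distance is √(257049/169) = √1521 = 39.

39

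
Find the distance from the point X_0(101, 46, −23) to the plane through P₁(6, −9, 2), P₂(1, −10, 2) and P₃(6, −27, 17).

30/√62

P₁P₂ = (−5, −1, 0) and P₁P₃ = (0, −18, 15), so a normal is n = P₁P₂ × P₁P₃ = (−15, 75, 90).
Then n·(101, 46, −23) − (−585) = 450.
|n| = √(225 + 5625 + 8100) = 15√62, so the distance is |450|/(15√62) = 30/√62.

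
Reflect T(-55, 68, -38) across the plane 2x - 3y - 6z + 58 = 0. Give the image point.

(-369/7, 452/7, -314/7)

With n = (2, -3, -6), the signed offset is (n·T − (-58))/|n|² = -28/49 = -4/7.
T' = T − 2t·n = (-55, 68, -38) − (-8/7)·(2, -3, -6) = (-369/7, 452/7, -314/7).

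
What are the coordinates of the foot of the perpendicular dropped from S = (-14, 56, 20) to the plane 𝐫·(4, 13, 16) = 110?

The perpendicular from S has direction n = (4, 13, 16): r = (-14, 56, 20) + λ(4, 13, 16).
Substitute into the plane: n·(S + λn) = 110 gives 992 + 441λ = 110, so λ = -2.
Foot = (-14, 56, 20) + (-2)·(4, 13, 16) = (-22, 30, -12).

(-22, 30, -12)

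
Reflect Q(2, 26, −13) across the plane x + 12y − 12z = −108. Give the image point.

n = (1, 12, −12), |n|² = 289, n·Q − (-108) = 578, so t = 578/289 = 2.
Foot F = Q − 2·n = (0, 2, 11); the reflection is 2F − Q = (−2, −22, 35).

(-2, -22, 35)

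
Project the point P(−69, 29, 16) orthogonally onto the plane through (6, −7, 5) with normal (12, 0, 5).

(-9, 29, 41)

The perpendicular from P has direction n = (12, 0, 5): r = (−69, 29, 16) + t(12, 0, 5).
Substitute into the plane: n·(P + tn) = 97 gives -748 + 169t = 97, so t = 5.
Foot = (−69, 29, 16) + 5·(12, 0, 5) = (−9, 29, 41).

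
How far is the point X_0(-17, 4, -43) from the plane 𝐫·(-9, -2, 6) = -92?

d = |(-9)·(-17) + (-2)·4 + 6·(-43) − (-92)| / √(81 + 4 + 36) = |-21| / 11 = 21/11.

21/11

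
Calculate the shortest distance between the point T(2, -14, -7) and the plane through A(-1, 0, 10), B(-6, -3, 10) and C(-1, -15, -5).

6√59/59

AB = (-5, -3, 0) and AC = (0, -15, -15), so a normal is n = AB × AC = (45, -75, 75).
n = (45, -75, 75); n·P − 705 = -90; |n| = 15√59; distance = 90/(15√59) = 6√59/59.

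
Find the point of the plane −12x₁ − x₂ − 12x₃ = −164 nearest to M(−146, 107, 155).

The perpendicular from M has direction n = (−12, −1, −12): r = (−146, 107, 155) + μ(−12, −1, −12).
Substitute into the plane: n·(M + μn) = -164 gives -215 + 289μ = -164, so μ = 3/17.
Foot = (−146, 107, 155) + (3/17)·(−12, −1, −12) = (−2518/17, 1816/17, 2599/17).

(-2518/17, 1816/17, 2599/17)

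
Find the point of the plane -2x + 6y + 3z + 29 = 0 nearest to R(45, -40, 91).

n = (-2, 6, 3), |n|² = 49, and n·R − (-29) = -28.
t = -28/49 = -4/7, so the foot is R − t·n = (45, -40, 91) − (-4/7)·(-2, 6, 3) = (307/7, -256/7, 649/7).

(307/7, -256/7, 649/7)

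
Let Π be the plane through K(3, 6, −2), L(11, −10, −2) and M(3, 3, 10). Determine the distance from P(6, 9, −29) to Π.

1

KL = (8, −16, 0) and KM = (0, −3, 12), so a normal is n = KL × KM = (−192, −96, −24).
d = |(-192)·6 + (-96)·9 + (-24)·(-29) − (-1104)| / √(36864 + 9216 + 576) = |-216| / 216 = 1.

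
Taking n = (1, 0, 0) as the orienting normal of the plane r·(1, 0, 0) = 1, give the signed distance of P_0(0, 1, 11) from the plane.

-1

n·P_0 − 1 = -1.
|n| = 1, so the signed distance is -1/1 = -1.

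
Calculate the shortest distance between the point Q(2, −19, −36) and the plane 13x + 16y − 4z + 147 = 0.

Normal vector n = (13, 16, −4), and n·(2, −19, −36) − (−147) = 13.
|n| = √(169 + 256 + 16) = 21, so the distance is |13|/21 = 13/21.

13/21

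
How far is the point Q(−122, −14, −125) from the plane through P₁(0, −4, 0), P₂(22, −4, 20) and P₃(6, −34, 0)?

P₁P₂ = (22, 0, 20) and P₁P₃ = (6, −30, 0), so a normal is n = P₁P₂ × P₁P₃ = (600, 120, −660).
n = (600, 120, −660); n·P − (-480) = 8100; |n| = 900; distance = 8100/900 = 9.

9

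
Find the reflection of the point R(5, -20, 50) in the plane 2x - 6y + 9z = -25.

(-15, 40, -40)

With n = (2, -6, 9), the signed offset is (n·R − (-25))/|n|² = 605/121 = 5.
R' = R − 2t·n = (5, -20, 50) − 10·(2, -6, 9) = (-15, 40, -40).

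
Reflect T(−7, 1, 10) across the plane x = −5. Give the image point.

With n = (1, 0, 0), the signed offset is (n·T − (-5))/|n|² = -2/1 = -2.
T' = T − 2t·n = (−7, 1, 10) − (-4)·(1, 0, 0) = (−3, 1, 10).

(-3, 1, 10)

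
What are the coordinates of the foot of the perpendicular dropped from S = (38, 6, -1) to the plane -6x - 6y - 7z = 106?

(20, -12, -22)

The perpendicular from S has direction n = (-6, -6, -7): r = (38, 6, -1) + μ(-6, -6, -7).
Substitute into the plane: n·(S + μn) = 106 gives -257 + 121μ = 106, so μ = 3.
Foot = (38, 6, -1) + 3·(-6, -6, -7) = (20, -12, -22).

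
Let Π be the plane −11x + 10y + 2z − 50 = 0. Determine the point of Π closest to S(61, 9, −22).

(28, 39, -16)

The perpendicular from S has direction n = (−11, 10, 2): r = (61, 9, −22) + μ(−11, 10, 2).
Substitute into the plane: n·(S + μn) = 50 gives -625 + 225μ = 50, so μ = 3.
Foot = (61, 9, −22) + 3·(−11, 10, 2) = (28, 39, −16).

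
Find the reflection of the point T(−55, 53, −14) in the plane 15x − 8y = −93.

n = (15, −8, 0), |n|² = 289, n·T − (-93) = -1156, so t = -1156/289 = -4.
Foot F = T − (-4)·n = (5, 21, −14); the reflection is 2F − T = (65, −11, −14).

(65, -11, -14)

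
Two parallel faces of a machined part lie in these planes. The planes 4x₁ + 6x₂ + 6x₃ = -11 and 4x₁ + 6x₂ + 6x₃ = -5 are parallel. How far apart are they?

With common normal n = (4, 6, 6) (|n| = 2√22), the distance is |(-11) − (-5)|/|n| = 6/(2√22) = 3/√22.

3√22/22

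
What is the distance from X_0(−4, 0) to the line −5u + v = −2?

d = |(-5)·(-4) + 1·0 − (-2)| / √(25 + 1) = |22|/√26 = 11√26/13.

11√26/13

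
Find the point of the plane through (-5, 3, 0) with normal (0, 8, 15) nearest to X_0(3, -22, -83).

(3, 18, -8)

The perpendicular from X_0 has direction n = (0, 8, 15): r = (3, -22, -83) + λ(0, 8, 15).
Substitute into the plane: n·(X_0 + λn) = 24 gives -1421 + 289λ = 24, so λ = 5.
Foot = (3, -22, -83) + 5·(0, 8, 15) = (3, 18, -8).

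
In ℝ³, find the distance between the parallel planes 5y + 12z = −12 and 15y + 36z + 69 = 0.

11/13

Divide the second equation by 3 to match normals: 5y + 12z = -23.
Both planes have normal n = (0, 5, 12), |n| = 13. Any point on the first plane is at distance |(-23) − (-12)|/|n| = 11/13 from the second.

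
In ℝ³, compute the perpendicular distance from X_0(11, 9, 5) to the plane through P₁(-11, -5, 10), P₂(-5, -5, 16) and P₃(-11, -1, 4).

12/√17

P₁P₂ = (6, 0, 6) and P₁P₃ = (0, 4, -6), so a normal is n = P₁P₂ × P₁P₃ = (-24, 36, 24).
Then n·(11, 9, 5) - 324 = -144.
|n| = √(576 + 1296 + 576) = 12√17, so the distance is |-144|/(12√17) = 12/√17.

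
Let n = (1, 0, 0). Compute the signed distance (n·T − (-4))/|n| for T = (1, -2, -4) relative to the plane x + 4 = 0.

5

n·T − (-4) = 5.
|n| = 1, so the signed distance is 5/1 = 5.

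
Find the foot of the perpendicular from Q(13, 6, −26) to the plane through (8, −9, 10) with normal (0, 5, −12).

The perpendicular from Q has direction n = (0, 5, −12): r = (13, 6, −26) + t(0, 5, −12).
Substitute into the plane: n·(Q + tn) = -165 gives 342 + 169t = -165, so t = -3.
Foot = (13, 6, −26) + (-3)·(0, 5, −12) = (13, −9, 10).

(13, -9, 10)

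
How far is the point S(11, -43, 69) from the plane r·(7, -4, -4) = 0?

3

Normal vector n = (7, -4, -4), and n·(11, -43, 69) - 0 = -27.
|n| = √(49 + 16 + 16) = 9, so the distance is |-27|/9 = 3.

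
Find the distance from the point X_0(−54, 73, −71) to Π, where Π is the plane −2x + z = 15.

Normal vector n = (−2, 0, 1), and n·(−54, 73, −71) − 15 = 22.
|n| = √(4 + 0 + 1) = √5, so the distance is |22|/√5 = 22/√5.

22/√5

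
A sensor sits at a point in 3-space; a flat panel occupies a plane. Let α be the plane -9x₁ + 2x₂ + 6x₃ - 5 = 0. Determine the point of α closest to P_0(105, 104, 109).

The perpendicular from P_0 has direction n = (-9, 2, 6): r = (105, 104, 109) + t(-9, 2, 6).
Substitute into the plane: n·(P_0 + tn) = 5 gives -83 + 121t = 5, so t = 8/11.
Foot = (105, 104, 109) + (8/11)·(-9, 2, 6) = (1083/11, 1160/11, 1247/11).

(1083/11, 1160/11, 1247/11)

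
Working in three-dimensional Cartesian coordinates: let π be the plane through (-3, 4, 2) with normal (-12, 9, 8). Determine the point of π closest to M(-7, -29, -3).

(-19, -20, 5)

The perpendicular from M has direction n = (-12, 9, 8): r = (-7, -29, -3) + t(-12, 9, 8).
Substitute into the plane: n·(M + tn) = 88 gives -201 + 289t = 88, so t = 1.
Foot = (-7, -29, -3) + 1·(-12, 9, 8) = (-19, -20, 5).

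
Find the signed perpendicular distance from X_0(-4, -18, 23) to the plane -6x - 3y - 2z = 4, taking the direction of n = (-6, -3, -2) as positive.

4

n·X_0 − 4 = 28.
|n| = 7, so the signed distance is 28/7 = 4.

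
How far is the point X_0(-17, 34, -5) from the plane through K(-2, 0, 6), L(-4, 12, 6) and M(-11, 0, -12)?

KL = (-2, 12, 0) and KM = (-9, 0, -18), so a normal is n = KL × KM = (-216, -36, 108).
Then n·(-17, 34, -5) - 1080 = 828.
|n| = √(46656 + 1296 + 11664) = 36√46, so the distance is |828|/(36√46) = 23/√46.

√46/2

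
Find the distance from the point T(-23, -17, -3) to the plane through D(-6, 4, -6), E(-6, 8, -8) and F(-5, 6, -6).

19/3

DE = (0, 4, -2) and DF = (1, 2, 0), so a normal is n = DE × DF = (4, -2, -4).
d = |4·(-23) + (-2)·(-17) + (-4)·(-3) − (-8)| / √(16 + 4 + 16) = |-38| / 6 = 19/3.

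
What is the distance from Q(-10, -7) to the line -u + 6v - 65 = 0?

97√37/37

d = |(-1)·(-10) + 6·(-7) − 65| / √(1 + 36) = |-97|/√37 = 97√37/37.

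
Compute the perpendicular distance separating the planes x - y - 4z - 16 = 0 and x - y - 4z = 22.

√2

With common normal n = (1, -1, -4) (|n| = 3√2), the distance is |16 − 22|/|n| = 6/(3√2) = √2.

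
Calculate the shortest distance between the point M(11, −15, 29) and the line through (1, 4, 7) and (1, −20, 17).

√269

A direction vector is d = (0, −24, 10).
AP = (10, −19, 22); AP·d = 676, |AP|² = 945, |d|² = 676.
distance² = |AP|² − (AP·d)²/|d|² = 945 − 456976/676 = 269, so the distance is √269.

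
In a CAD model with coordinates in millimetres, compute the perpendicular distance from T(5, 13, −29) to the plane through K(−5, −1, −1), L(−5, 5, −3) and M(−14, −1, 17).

5√46/23

KL = (0, 6, −2) and KM = (−9, 0, 18), so a normal is n = KL × KM = (108, 18, 54).
Then n·(5, 13, −29) − (−612) = −180.
|n| = √(11664 + 324 + 2916) = 18√46, so the distance is |-180|/(18√46) = 5√46/23.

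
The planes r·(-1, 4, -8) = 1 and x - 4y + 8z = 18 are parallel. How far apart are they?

19/9

Divide the second equation by -1 to match normals: -x + 4y - 8z = -18.
Both planes have normal n = (-1, 4, -8), |n| = 9. Any point on the first plane is at distance |(-18) − 1|/|n| = 19/9 from the second.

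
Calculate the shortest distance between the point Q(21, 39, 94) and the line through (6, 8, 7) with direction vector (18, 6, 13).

Direction vector d = (18, 6, 13).
AP = (15, 31, 87); AP·d = 1587, |AP|² = 8755, |d|² = 529.
distance² = |AP|² − (AP·d)²/|d|² = 8755 − 2518569/529 = 3994, so the distance is √3994.

√3994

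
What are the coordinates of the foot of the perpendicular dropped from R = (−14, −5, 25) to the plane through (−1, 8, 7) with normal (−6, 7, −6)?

(-20, 2, 19)

n = (−6, 7, −6), |n|² = 121, and n·R − 20 = -121.
t = -121/121 = -1, so the foot is R − t·n = (−14, −5, 25) − (-1)·(−6, 7, −6) = (−20, 2, 19).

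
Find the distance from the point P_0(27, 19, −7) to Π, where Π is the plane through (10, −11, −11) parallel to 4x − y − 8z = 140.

Parallel planes share the normal n = (4, −1, −8); since (10, −11, −11) lies on the plane, its equation is 4x − y − 8z = 139.
Then n·(27, 19, −7) − 139 = 6.
|n| = √(16 + 1 + 64) = 9, so the distance is |6|/9 = 2/3.

2/3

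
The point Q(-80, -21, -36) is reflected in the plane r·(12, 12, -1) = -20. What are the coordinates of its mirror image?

n = (12, 12, -1), |n|² = 289, n·Q − (-20) = -1156, so t = -1156/289 = -4.
Foot F = Q − (-4)·n = (-32, 27, -40); the reflection is 2F − Q = (16, 75, -44).

(16, 75, -44)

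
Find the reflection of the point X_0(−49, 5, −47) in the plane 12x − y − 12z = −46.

(-857/17, 87/17, -775/17)

n = (12, −1, −12), |n|² = 289, n·X_0 − (-46) = 17, so t = 17/289 = 1/17.
Foot F = X_0 − (1/17)·n = (−845/17, 86/17, −787/17); the reflection is 2F − X_0 = (−857/17, 87/17, −775/17).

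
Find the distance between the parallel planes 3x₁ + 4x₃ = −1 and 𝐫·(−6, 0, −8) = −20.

11/5

Divide the second equation by -2 to match normals: 3x₁ + 4x₃ = 10.
With common normal n = (3, 0, 4) (|n| = 5), the distance is |(-1) − 10|/|n| = 11/5.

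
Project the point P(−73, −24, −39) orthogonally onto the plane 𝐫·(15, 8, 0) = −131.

n = (15, 8, 0), |n|² = 289, and n·P − (-131) = -1156.
t = -1156/289 = -4, so the foot is P − t·n = (−73, −24, −39) − (-4)·(15, 8, 0) = (−13, 8, −39).

(-13, 8, -39)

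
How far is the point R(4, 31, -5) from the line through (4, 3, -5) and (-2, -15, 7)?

A direction vector is d = (-6, -18, 12).
AP = (0, 28, 0); AP·d = -504, |AP|² = 784, |d|² = 504.
distance² = |AP|² − (AP·d)²/|d|² = 784 − 254016/504 = 280, so the distance is 2√70.

2√70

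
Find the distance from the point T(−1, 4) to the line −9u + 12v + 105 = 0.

d = |(-9)·(-1) + 12·4 − (-105)| / √(81 + 144) = |162|/15 = 54/5.

54/5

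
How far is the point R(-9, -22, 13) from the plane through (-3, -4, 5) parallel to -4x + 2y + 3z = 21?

12/√29

Parallel planes share the normal n = (-4, 2, 3); since (-3, -4, 5) lies on the plane, its equation is -4x + 2y + 3z = 19.
d = |(-4)·(-9) + 2·(-22) + 3·13 − 19| / √(16 + 4 + 9) = |12| / √29 = 12√29/29.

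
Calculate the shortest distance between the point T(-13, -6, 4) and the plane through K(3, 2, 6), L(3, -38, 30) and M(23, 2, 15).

8/25

KL = (0, -40, 24) and KM = (20, 0, 9), so a normal is n = KL × KM = (-360, 480, 800).
d = |(-360)·(-13) + 480·(-6) + 800·4 − 4680| / √(129600 + 230400 + 640000) = |320| / 1000 = 8/25.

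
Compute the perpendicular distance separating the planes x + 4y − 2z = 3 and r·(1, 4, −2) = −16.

With common normal n = (1, 4, −2) (|n| = √21), the distance is |3 − (-16)|/|n| = 19/√21 = 19√21/21.

19/√21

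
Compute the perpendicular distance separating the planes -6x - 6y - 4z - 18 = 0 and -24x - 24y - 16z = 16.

Divide the second equation by 4 to match normals: -6x - 6y - 4z = 4.
With common normal n = (-6, -6, -4) (|n| = 2√22), the distance is |18 − 4|/|n| = 14/(2√22) = 7√22/22.

7/√22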